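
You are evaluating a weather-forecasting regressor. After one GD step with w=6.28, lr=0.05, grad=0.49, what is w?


w_new = w - α·∇
= 6.28 - 0.05·0.49
= 6.28 - 0.0245
= 6.2555

6.2555


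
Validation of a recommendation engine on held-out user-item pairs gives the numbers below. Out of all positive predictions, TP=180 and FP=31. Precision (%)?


Precision = TP/(TP+FP)
= 180/(180+31)
= 180/211 = 85.31%

85.31%


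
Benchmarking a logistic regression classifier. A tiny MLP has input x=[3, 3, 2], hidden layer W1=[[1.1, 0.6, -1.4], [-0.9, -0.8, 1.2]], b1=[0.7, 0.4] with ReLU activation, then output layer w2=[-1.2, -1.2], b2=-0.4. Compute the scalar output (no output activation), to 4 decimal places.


z1[0] = (1.1)·(3) + (0.6)·(3) + (-1.4)·(2) + 0.7 = 3.0
z1[1] = (-0.9)·(3) + (-0.8)·(3) + (1.2)·(2) + 0.4 = -2.3
h = ReLU(z1) = [3.0, 0.0]
output = (-1.2)·(3.0) + (-1.2)·(0.0) - 0.4 = -4.0

-4.0


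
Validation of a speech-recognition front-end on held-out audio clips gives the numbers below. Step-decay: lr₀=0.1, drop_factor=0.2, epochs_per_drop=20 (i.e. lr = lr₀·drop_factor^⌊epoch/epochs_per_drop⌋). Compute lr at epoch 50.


n_drops = ⌊50/20⌋ = 2
lr = 0.1·0.2^2 = 0.1·0.04 = 0.004

0.004


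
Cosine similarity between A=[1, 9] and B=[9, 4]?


A·B = 1·9 + 9·4 = 45
‖A‖ = √82 = 9.0554, ‖B‖ = √97 = 9.8489
cos = 45/(√82·√97) = 45/√7954 = 0.5046

0.5046


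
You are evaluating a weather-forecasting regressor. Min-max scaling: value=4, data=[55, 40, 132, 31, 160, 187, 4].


min=4, max=187
(4-4)/(187-4) = 0/183 = 0.0

0.0


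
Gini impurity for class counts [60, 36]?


Probabilities: [60/96, 36/96] ≈ [0.625, 0.375]
Σpᵢ² = (3600 + 1296)/96² = 4896/9216
Gini = 1 - Σpᵢ² = 1 - 4896/9216 = 0.4688

0.4688


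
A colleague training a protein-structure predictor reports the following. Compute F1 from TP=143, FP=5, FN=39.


Precision = 143/148 = 0.9662
Recall = 143/182 = 0.7857
F1 = 2·P·R/(P+R) = 2·TP/(2·TP+FP+FN) = 286/(286+5+39) = 286/330 = 0.8667

0.8667


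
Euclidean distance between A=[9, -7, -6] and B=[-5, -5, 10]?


d = √((9+ 5)² + (-7+ 5)² + (-6-10)²)
  = √(196 + 4 + 256)
  = √456 = 21.3542

21.3542


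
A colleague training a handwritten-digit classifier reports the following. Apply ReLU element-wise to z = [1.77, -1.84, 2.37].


ReLU(1.77) = max(0, 1.77) = 1.77
ReLU(-1.84) = max(0, -1.84) = 0.0
ReLU(2.37) = max(0, 2.37) = 2.37
result = [1.77, 0.0, 2.37]

[1.77, 0.0, 2.37]


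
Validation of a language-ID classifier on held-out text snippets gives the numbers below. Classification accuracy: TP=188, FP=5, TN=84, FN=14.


Accuracy = (TP+TN)/(TP+TN+FP+FN)
= (188+84)/(291)
= 272/291 = 93.47%

93.47%


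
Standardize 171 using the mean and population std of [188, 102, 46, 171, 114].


μ = 124.2, σ = 50.9368
z = (171 - 124.2)/50.9368 = 0.9188

0.9188


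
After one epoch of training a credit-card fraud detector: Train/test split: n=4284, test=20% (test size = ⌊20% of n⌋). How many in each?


Test = ⌊4284·20/100⌋ = 856
Train = 4284 - 856 = 3428

Train: 3428, Test: 856


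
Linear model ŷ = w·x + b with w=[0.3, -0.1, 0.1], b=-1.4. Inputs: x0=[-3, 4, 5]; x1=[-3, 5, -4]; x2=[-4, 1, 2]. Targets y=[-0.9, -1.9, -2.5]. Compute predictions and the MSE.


ŷ0 = (0.3)·(-3) + (-0.1)·(4) + (0.1)·(5) - 1.4 = -2.2
ŷ1 = (0.3)·(-3) + (-0.1)·(5) + (0.1)·(-4) - 1.4 = -3.2
ŷ2 = (0.3)·(-4) + (-0.1)·(1) + (0.1)·(2) - 1.4 = -2.5
errors² = [1.69, 1.69, 0.0]
MSE = 3.3800/3 = 1.1267

1.1267


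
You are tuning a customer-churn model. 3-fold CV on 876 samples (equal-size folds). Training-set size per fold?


Fold size = 876/3 = 292
Training per fold = 876 - 292 = 584

584


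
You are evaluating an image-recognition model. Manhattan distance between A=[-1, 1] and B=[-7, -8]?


d = |-1+ 7| + |1+ 8|
  = 6 + 9
  = 15

15


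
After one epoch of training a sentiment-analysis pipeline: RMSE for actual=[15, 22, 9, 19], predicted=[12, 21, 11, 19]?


MSE = 14/4 = 3.5
RMSE = √(14/4) = 1.8708

1.8708


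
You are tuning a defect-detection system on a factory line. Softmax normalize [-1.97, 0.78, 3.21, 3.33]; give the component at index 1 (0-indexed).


Exponentials: e^-1.97=0.1395, e^0.78=2.1815, e^3.21=24.7791, e^3.33=27.9383
Sum = 55.0384
Softmax = [0.0025, 0.0396, 0.4502, 0.5076]
p[1] = 2.1815/55.0384 = 0.0396

0.0396


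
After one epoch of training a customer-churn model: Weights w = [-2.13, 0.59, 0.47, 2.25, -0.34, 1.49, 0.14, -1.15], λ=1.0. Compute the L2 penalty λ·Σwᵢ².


‖w‖₂² = (-2.13)² + (0.59)² + (0.47)² + (2.25)² + (-0.34)² + (1.49)² + (0.14)² + (-1.15)²
     = 4.5369 + 0.3481 + 0.2209 + 5.0625 + 0.1156 + 2.2201 + 0.0196 + 1.3225
     = 13.8462
λ·‖w‖₂² = 1.0·13.8462 = 13.8462

13.8462


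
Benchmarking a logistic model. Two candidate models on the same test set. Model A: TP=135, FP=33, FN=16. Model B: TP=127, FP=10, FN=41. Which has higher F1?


Model A: P=135/168=0.8036, R=135/151=0.894, F1=2PR/(P+R)=2TP/(2TP+FP+FN)=270/319=0.8464
Model B: P=127/137=0.927, R=127/168=0.756, F1=2PR/(P+R)=2TP/(2TP+FP+FN)=254/305=0.8328
0.8464 > 0.8328 → Model A

Model A


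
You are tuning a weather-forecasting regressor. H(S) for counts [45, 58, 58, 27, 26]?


Probabilities: [45/214, 58/214, 58/214, 27/214, 26/214] ≈ [0.2103, 0.271, 0.271, 0.1262, 0.1215]
H = -((45/214)·log₂(45/214) + (58/214)·log₂(58/214) + (58/214)·log₂(58/214) + (27/214)·log₂(27/214) + (26/214)·log₂(26/214))
  = 2.2403 bits

2.2403 bits


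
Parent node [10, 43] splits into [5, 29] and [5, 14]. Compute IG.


Parent = [10, 43], H_parent = 0.6987
H_left = 0.6024 (n=34), H_right = 0.8315 (n=19)
H_children = (34/53)·0.6024 + (19/53)·0.8315 = 0.6845
IG = 0.6987 - 0.6845 = 0.0142

0.0142


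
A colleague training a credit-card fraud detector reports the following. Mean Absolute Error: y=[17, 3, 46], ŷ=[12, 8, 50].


Absolute errors: |17-12|=5, |3-8|=5, |46-50|=4
Sum = 14
MAE = 14/3 = 14/3

14/3


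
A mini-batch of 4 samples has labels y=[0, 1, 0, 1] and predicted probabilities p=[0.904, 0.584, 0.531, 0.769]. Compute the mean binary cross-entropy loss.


L[0] = -ln(1-0.904) = -ln(0.096) = 2.3434
L[1] = -ln(0.584) = 0.5379
L[2] = -ln(1-0.531) = -ln(0.469) = 0.7572
L[3] = -ln(0.769) = 0.2627
mean = (2.3434 + 0.5379 + 0.7572 + 0.2627)/4 = 0.9753

0.9753


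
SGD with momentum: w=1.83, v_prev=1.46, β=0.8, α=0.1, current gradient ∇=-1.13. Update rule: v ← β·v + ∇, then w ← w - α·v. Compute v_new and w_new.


v_new = 0.8·1.46 - 1.13 = 1.168 - 1.13 = 0.038
w_new = 1.83 - 0.1·0.038 = 1.83 - 0.0038 = 1.8262

v_new=0.038, w_new=1.8262


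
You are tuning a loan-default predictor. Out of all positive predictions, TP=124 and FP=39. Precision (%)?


Precision = TP/(TP+FP)
= 124/(124+39)
= 124/163 = 76.07%

76.07%


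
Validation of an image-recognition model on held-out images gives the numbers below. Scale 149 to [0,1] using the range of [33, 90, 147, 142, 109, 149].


min=33, max=149
(149-33)/(149-33) = 116/116 = 1.0

1.0


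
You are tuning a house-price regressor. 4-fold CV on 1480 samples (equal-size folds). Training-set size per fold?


Fold size = 1480/4 = 370
Training per fold = 1480 - 370 = 1110

1110


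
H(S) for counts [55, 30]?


Probabilities: [55/85, 30/85] ≈ [0.6471, 0.3529]
H = -((55/85)·log₂(55/85) + (30/85)·log₂(30/85))
  = 0.9367 bits

0.9367 bits


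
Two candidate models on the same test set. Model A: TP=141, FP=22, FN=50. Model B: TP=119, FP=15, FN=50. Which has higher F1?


Model A: P=141/163=0.865, R=141/191=0.7382, F1=2PR/(P+R)=2TP/(2TP+FP+FN)=282/354=0.7966
Model B: P=119/134=0.8881, R=119/169=0.7041, F1=2PR/(P+R)=2TP/(2TP+FP+FN)=238/303=0.7855
0.7966 > 0.7855 → Model A

Model A


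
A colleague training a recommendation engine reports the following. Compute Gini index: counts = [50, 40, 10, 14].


Probabilities: [50/114, 40/114, 10/114, 14/114] ≈ [0.4386, 0.3509, 0.0877, 0.1228]
Σpᵢ² = (2500 + 1600 + 100 + 196)/114² = 4396/12996
Gini = 1 - Σpᵢ² = 1 - 4396/12996 = 0.6617

0.6617


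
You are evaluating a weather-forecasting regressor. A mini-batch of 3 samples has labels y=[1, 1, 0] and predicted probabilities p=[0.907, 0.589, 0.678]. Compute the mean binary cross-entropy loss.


L[0] = -ln(0.907) = 0.0976
L[1] = -ln(0.589) = 0.5293
L[2] = -ln(1-0.678) = -ln(0.322) = 1.1332
mean = (0.0976 + 0.5293 + 1.1332)/3 = 0.5867

0.5867


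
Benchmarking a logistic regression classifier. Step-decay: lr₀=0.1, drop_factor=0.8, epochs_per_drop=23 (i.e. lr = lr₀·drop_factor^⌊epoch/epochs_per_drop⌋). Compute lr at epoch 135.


n_drops = ⌊135/23⌋ = 5
lr = 0.1·0.8^5 = 0.1·0.32768 = 0.032768

0.032768


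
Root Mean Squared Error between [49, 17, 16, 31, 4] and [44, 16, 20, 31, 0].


MSE = 58/5 = 11.6
RMSE = √(58/5) = 3.4059

3.4059


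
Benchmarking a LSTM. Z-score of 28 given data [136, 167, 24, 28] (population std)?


μ = 88.75, σ = 63.7157
z = (28 - 88.75)/63.7157 = -0.9535

-0.9535


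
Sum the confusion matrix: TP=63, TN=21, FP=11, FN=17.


Total = TP + TN + FP + FN
= 63 + 21 + 11 + 17
= 112
(Predicted positive: 74, predicted negative: 38)

112


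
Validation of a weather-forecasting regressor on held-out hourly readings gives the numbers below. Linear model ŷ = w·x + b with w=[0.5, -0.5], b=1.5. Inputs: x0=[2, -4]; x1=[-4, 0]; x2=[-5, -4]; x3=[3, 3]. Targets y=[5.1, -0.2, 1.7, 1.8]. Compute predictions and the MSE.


ŷ0 = (0.5)·(2) + (-0.5)·(-4) + 1.5 = 4.5
ŷ1 = (0.5)·(-4) + (-0.5)·(0) + 1.5 = -0.5
ŷ2 = (0.5)·(-5) + (-0.5)·(-4) + 1.5 = 1.0
ŷ3 = (0.5)·(3) + (-0.5)·(3) + 1.5 = 1.5
errors² = [0.36, 0.09, 0.49, 0.09]
MSE = 1.0300/4 = 0.2575

0.2575


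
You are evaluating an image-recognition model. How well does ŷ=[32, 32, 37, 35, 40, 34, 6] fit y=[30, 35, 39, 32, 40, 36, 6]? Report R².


ȳ = 31.1429
SS_res = Σ(y-ŷ)² = 30
SS_tot = Σ(y-ȳ)² = 812.86
R² = 1 - SS_res/SS_tot = 1 - 0.0369 = 0.9631

0.9631


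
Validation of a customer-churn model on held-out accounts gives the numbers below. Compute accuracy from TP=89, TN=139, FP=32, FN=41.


Accuracy = (TP+TN)/(TP+TN+FP+FN)
= (89+139)/(301)
= 228/301 = 75.75%

75.75%


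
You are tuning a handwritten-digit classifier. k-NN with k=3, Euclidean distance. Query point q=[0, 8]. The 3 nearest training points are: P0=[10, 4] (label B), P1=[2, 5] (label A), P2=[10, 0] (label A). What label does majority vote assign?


d(q,P0) = 10.7703  (label B)
d(q,P1) = 3.6056  (label A)
d(q,P2) = 12.8062  (label A)
Votes: A=2, B=1
Majority → A

A


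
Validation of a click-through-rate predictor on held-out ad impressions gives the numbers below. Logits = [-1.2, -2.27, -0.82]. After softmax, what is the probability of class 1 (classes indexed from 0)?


Exponentials: e^-1.2=0.3012, e^-2.27=0.1033, e^-0.82=0.4404
Sum = 0.8449
Softmax = [0.3565, 0.1223, 0.5213]
p[1] = 0.1033/0.8449 = 0.1223

0.1223


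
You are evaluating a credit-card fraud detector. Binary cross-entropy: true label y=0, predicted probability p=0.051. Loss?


BCE = -[y·ln(p) + (1-y)·ln(1-p)]
= -0 - 1·ln(1-0.051)
= -ln(0.949) = 0.0523

0.0523


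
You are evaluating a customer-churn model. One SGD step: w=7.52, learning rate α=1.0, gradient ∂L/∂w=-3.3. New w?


w_new = w - α·∇
= 7.52 - 1.0·-3.3
= 7.52 + 3.3
= 10.82

10.82


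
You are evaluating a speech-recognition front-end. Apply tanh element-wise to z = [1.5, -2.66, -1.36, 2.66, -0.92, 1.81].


tanh(1.5) = 0.9051
tanh(-2.66) = -0.9903
tanh(-1.36) = -0.8764
tanh(2.66) = 0.9903
tanh(-0.92) = -0.7259
tanh(1.81) = 0.9478
result = [0.9051, -0.9903, -0.8764, 0.9903, -0.7259, 0.9478]

[0.9051, -0.9903, -0.8764, 0.9903, -0.7259, 0.9478]


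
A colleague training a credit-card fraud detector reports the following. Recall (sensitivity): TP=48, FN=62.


Recall = TP/(TP+FN)
= 48/(48+62)
= 48/110 = 43.64%

43.64%


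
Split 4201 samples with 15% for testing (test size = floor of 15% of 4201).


Test = ⌊4201·15/100⌋ = 630
Train = 4201 - 630 = 3571

Train: 3571, Test: 630


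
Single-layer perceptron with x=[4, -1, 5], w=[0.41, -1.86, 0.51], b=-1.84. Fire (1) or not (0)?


z = (4)·(0.41) + (-1)·(-1.86) + (5)·(0.51) - 1.84
  = 4.21
step(z) = 1 (z≥0)

1


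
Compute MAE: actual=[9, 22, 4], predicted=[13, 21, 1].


Absolute errors: |9-13|=4, |22-21|=1, |4-1|=3
Sum = 8
MAE = 8/3 = 8/3

8/3


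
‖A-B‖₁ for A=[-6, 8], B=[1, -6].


d = |-6-1| + |8+ 6|
  = 7 + 14
  = 21

21


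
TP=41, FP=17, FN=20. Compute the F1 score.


Precision = 41/58 = 0.7069
Recall = 41/61 = 0.6721
F1 = 2·P·R/(P+R) = 2·TP/(2·TP+FP+FN) = 82/(82+17+20) = 82/119 = 0.6891

0.6891


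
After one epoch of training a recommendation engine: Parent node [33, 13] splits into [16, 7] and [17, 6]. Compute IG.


Parent = [33, 13], H_parent = 0.859
H_left = 0.8865 (n=23), H_right = 0.8281 (n=23)
H_children = (23/46)·0.8865 + (23/46)·0.8281 = 0.8573
IG = 0.859 - 0.8573 = 0.0017

0.0017


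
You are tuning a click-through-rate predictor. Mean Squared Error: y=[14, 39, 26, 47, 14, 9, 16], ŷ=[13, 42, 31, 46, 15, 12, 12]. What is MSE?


Squared errors: (14-13)²=1, (39-42)²=9, (26-31)²=25, (47-46)²=1, (14-15)²=1, (9-12)²=9, (16-12)²=16
Sum = 62
MSE = 62/7 = 62/7

62/7


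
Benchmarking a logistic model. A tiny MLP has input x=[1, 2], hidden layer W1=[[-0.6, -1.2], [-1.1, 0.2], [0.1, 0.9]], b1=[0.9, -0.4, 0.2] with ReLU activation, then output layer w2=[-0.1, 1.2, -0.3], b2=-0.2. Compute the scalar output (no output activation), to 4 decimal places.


z1[0] = (-0.6)·(1) + (-1.2)·(2) + 0.9 = -2.1
z1[1] = (-1.1)·(1) + (0.2)·(2) - 0.4 = -1.1
z1[2] = (0.1)·(1) + (0.9)·(2) + 0.2 = 2.1
h = ReLU(z1) = [0.0, 0.0, 2.1]
output = (-0.1)·(0.0) + (1.2)·(0.0) + (-0.3)·(2.1) - 0.2 = -0.83

-0.83


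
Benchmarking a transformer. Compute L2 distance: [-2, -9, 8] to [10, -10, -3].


d = √((-2-10)² + (-9+ 10)² + (8+ 3)²)
  = √(144 + 1 + 121)
  = √266 = 16.3095

16.3095


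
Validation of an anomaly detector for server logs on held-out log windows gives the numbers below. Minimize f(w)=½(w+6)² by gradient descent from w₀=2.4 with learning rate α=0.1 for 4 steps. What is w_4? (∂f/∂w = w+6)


step 1: grad = 2.4+6 = 8.4; w = 2.4 - 0.1·(8.4) = 1.56
step 2: grad = 1.56+6 = 7.56; w = 1.56 - 0.1·(7.56) = 0.804
step 3: grad = 0.804+6 = 6.804; w = 0.804 - 0.1·(6.804) = 0.1236
step 4: grad = 0.1236+6 = 6.1236; w = 0.1236 - 0.1·(6.1236) = -0.48876

-0.48876


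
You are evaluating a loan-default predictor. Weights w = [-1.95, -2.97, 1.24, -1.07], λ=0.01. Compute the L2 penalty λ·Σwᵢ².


‖w‖₂² = (-1.95)² + (-2.97)² + (1.24)² + (-1.07)²
     = 3.8025 + 8.8209 + 1.5376 + 1.1449
     = 15.3059
λ·‖w‖₂² = 0.01·15.3059 = 0.153059

0.153059


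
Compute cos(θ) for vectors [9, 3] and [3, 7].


A·B = 9·3 + 3·7 = 48
‖A‖ = √90 = 9.4868, ‖B‖ = √58 = 7.6158
cos = 48/(√90·√58) = 48/√5220 = 0.6644

0.6644


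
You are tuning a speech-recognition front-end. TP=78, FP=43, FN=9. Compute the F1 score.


Precision = 78/121 = 0.6446
Recall = 78/87 = 0.8966
F1 = 2·P·R/(P+R) = 2·TP/(2·TP+FP+FN) = 156/(156+43+9) = 156/208 = 0.75

0.75


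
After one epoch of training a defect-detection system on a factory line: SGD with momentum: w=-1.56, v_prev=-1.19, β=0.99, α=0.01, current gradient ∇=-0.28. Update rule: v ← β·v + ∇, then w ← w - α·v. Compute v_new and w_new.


v_new = 0.99·-1.19 - 0.28 = -1.1781 - 0.28 = -1.4581
w_new = -1.56 - 0.01·-1.4581 = -1.56 + 0.014581 = -1.545419

v_new=-1.4581, w_new=-1.545419


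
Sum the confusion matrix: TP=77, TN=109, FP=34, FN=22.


Total = TP + TN + FP + FN
= 77 + 109 + 34 + 22
= 242
(Predicted positive: 111, predicted negative: 131)

242


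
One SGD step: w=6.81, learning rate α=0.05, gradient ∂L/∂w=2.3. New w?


w_new = w - α·∇
= 6.81 - 0.05·2.3
= 6.81 - 0.115
= 6.695

6.695


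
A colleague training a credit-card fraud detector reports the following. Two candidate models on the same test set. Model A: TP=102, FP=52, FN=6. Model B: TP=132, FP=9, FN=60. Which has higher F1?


Model A: P=102/154=0.6623, R=102/108=0.9444, F1=2PR/(P+R)=2TP/(2TP+FP+FN)=204/262=0.7786
Model B: P=132/141=0.9362, R=132/192=0.6875, F1=2PR/(P+R)=2TP/(2TP+FP+FN)=264/333=0.7928
0.7786 < 0.7928 → Model B

Model B


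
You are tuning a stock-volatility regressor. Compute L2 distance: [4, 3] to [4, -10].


d = √((4-4)² + (3+ 10)²)
  = √(0 + 169)
  = √169 = 13.0

13.0


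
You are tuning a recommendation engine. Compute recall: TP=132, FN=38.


Recall = TP/(TP+FN)
= 132/(132+38)
= 132/170 = 77.65%

77.65%


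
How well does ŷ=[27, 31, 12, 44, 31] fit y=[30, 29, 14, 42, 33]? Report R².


ȳ = 29.6
SS_res = Σ(y-ŷ)² = 25
SS_tot = Σ(y-ȳ)² = 409.2
R² = 1 - SS_res/SS_tot = 1 - 0.0611 = 0.9389

0.9389


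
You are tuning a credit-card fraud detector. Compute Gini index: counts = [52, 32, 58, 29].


Probabilities: [52/171, 32/171, 58/171, 29/171] ≈ [0.3041, 0.1871, 0.3392, 0.1696]
Σpᵢ² = (2704 + 1024 + 3364 + 841)/171² = 7933/29241
Gini = 1 - Σpᵢ² = 1 - 7933/29241 = 0.7287

0.7287


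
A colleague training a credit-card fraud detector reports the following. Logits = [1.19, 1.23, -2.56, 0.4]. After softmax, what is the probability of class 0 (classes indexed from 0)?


Exponentials: e^1.19=3.2871, e^1.23=3.4212, e^-2.56=0.0773, e^0.4=1.4918
Sum = 8.2774
Softmax = [0.3971, 0.4133, 0.0093, 0.1802]
p[0] = 3.2871/8.2774 = 0.3971

0.3971


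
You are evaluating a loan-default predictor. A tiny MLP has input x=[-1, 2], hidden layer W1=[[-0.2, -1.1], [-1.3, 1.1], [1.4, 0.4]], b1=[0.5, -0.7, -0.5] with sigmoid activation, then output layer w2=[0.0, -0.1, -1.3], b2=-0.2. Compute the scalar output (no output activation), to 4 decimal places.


z1[0] = (-0.2)·(-1) + (-1.1)·(2) + 0.5 = -1.5
z1[1] = (-1.3)·(-1) + (1.1)·(2) - 0.7 = 2.8
z1[2] = (1.4)·(-1) + (0.4)·(2) - 0.5 = -1.1
h = sigmoid(z1) = [0.1824, 0.9427, 0.2497]
output = (0.0)·(0.1824) + (-0.1)·(0.9427) + (-1.3)·(0.2497) - 0.2 = -0.6189

-0.6189


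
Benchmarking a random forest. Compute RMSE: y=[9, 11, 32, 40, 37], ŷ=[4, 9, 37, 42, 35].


MSE = 62/5 = 12.4
RMSE = √(62/5) = 3.5214

3.5214


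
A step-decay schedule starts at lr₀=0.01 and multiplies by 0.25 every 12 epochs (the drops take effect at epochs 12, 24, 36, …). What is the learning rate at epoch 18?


n_drops = ⌊18/12⌋ = 1
lr = 0.01·0.25^1 = 0.01·0.25 = 0.0025

0.0025


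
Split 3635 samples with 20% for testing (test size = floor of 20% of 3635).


Test = ⌊3635·20/100⌋ = 727
Train = 3635 - 727 = 2908

Train: 2908, Test: 727


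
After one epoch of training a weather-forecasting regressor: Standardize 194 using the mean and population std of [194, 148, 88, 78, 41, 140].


μ = 114.8333, σ = 50.8738
z = (194 - 114.8333)/50.8738 = 1.5561

1.5561


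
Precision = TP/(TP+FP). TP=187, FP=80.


Precision = TP/(TP+FP)
= 187/(187+80)
= 187/267 = 70.04%

70.04%


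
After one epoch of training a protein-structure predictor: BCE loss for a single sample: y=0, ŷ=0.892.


BCE = -[y·ln(p) + (1-y)·ln(1-p)]
= -0 - 1·ln(1-0.892)
= -ln(0.108) = 2.2256

2.2256


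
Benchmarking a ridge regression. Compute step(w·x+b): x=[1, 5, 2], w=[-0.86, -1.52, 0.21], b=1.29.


z = (1)·(-0.86) + (5)·(-1.52) + (2)·(0.21) + 1.29
  = -6.75
step(z) = 0 (z<0)

0


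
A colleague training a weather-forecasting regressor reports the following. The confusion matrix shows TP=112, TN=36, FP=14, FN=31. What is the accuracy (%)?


Accuracy = (TP+TN)/(TP+TN+FP+FN)
= (112+36)/(193)
= 148/193 = 76.68%

76.68%


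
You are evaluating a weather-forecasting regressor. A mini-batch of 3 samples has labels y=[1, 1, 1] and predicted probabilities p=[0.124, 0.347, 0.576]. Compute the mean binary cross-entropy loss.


L[0] = -ln(0.124) = 2.0875
L[1] = -ln(0.347) = 1.0584
L[2] = -ln(0.576) = 0.5516
mean = (2.0875 + 1.0584 + 0.5516)/3 = 1.2325

1.2325


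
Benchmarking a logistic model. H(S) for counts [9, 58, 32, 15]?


Probabilities: [9/114, 58/114, 32/114, 15/114] ≈ [0.0789, 0.5088, 0.2807, 0.1316]
H = -((9/114)·log₂(9/114) + (58/114)·log₂(58/114) + (32/114)·log₂(32/114) + (15/114)·log₂(15/114))
  = 1.6847 bits

1.6847 bits


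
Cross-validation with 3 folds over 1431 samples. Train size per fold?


Fold size = 1431/3 = 477
Training per fold = 1431 - 477 = 954

954


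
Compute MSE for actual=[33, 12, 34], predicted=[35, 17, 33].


Squared errors: (33-35)²=4, (12-17)²=25, (34-33)²=1
Sum = 30
MSE = 30/3 = 10

10


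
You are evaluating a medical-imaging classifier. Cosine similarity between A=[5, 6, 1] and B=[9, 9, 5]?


A·B = 5·9 + 6·9 + 1·5 = 104
‖A‖ = √62 = 7.874, ‖B‖ = √187 = 13.6748
cos = 104/(√62·√187) = 104/√11594 = 0.9659

0.9659


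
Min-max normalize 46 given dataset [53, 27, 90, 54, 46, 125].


min=27, max=125
(46-27)/(125-27) = 19/98 = 0.1939

0.1939


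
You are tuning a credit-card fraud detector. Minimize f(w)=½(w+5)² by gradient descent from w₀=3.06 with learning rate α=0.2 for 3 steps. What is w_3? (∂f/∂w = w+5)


step 1: grad = 3.06+5 = 8.06; w = 3.06 - 0.2·(8.06) = 1.448
step 2: grad = 1.448+5 = 6.448; w = 1.448 - 0.2·(6.448) = 0.1584
step 3: grad = 0.1584+5 = 5.1584; w = 0.1584 - 0.2·(5.1584) = -0.87328

-0.87328


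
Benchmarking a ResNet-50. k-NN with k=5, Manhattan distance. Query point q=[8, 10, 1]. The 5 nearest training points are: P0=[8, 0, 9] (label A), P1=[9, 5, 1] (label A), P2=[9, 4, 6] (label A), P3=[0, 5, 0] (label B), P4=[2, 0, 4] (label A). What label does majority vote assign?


d(q,P0) = 18  (label A)
d(q,P1) = 6  (label A)
d(q,P2) = 12  (label A)
d(q,P3) = 14  (label B)
d(q,P4) = 19  (label A)
Votes: A=4, B=1
Majority → A

A


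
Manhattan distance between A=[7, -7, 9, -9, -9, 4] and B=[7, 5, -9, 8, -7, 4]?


d = |7-7| + |-7-5| + |9+ 9| + |-9-8| + |-9+ 7| + |4-4|
  = 0 + 12 + 18 + 17 + 2 + 0
  = 49

49


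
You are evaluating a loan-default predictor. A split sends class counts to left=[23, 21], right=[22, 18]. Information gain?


Parent = [45, 39], H_parent = 0.9963
H_left = 0.9985 (n=44), H_right = 0.9928 (n=40)
H_children = (44/84)·0.9985 + (40/84)·0.9928 = 0.9958
IG = 0.9963 - 0.9958 = 0.0005

0.0005


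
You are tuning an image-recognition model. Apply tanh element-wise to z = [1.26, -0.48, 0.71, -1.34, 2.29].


tanh(1.26) = 0.8511
tanh(-0.48) = -0.4462
tanh(0.71) = 0.6107
tanh(-1.34) = -0.8717
tanh(2.29) = 0.9797
result = [0.8511, -0.4462, 0.6107, -0.8717, 0.9797]

[0.8511, -0.4462, 0.6107, -0.8717, 0.9797]


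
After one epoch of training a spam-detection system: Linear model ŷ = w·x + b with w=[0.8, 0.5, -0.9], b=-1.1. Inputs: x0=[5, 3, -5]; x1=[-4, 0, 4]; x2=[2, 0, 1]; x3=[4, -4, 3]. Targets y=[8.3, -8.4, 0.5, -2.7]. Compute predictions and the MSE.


ŷ0 = (0.8)·(5) + (0.5)·(3) + (-0.9)·(-5) - 1.1 = 8.9
ŷ1 = (0.8)·(-4) + (0.5)·(0) + (-0.9)·(4) - 1.1 = -7.9
ŷ2 = (0.8)·(2) + (0.5)·(0) + (-0.9)·(1) - 1.1 = -0.4
ŷ3 = (0.8)·(4) + (0.5)·(-4) + (-0.9)·(3) - 1.1 = -2.6
errors² = [0.36, 0.25, 0.81, 0.01]
MSE = 1.4300/4 = 0.3575

0.3575


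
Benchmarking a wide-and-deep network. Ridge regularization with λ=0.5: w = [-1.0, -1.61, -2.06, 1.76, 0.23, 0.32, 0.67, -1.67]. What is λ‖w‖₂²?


‖w‖₂² = (-1.0)² + (-1.61)² + (-2.06)² + (1.76)² + (0.23)² + (0.32)² + (0.67)² + (-1.67)²
     = 1 + 2.5921 + 4.2436 + 3.0976 + 0.0529 + 0.1024 + 0.4489 + 2.7889
     = 14.3264
λ·‖w‖₂² = 0.5·14.3264 = 7.1632

7.1632


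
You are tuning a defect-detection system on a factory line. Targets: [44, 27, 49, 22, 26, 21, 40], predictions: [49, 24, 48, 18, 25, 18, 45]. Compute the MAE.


Absolute errors: |44-49|=5, |27-24|=3, |49-48|=1, |22-18|=4, |26-25|=1, |21-18|=3, |40-45|=5
Sum = 22
MAE = 22/7 = 22/7

22/7


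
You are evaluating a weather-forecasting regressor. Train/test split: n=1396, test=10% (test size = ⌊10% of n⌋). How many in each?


Test = ⌊1396·10/100⌋ = 139
Train = 1396 - 139 = 1257

Train: 1257, Test: 139


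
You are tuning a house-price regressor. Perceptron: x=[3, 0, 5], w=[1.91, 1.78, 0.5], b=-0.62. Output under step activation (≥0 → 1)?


z = (3)·(1.91) + (0)·(1.78) + (5)·(0.5) - 0.62
  = 7.61
step(z) = 1 (z≥0)

1


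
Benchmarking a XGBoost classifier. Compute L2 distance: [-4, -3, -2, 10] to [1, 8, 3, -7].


d = √((-4-1)² + (-3-8)² + (-2-3)² + (10+ 7)²)
  = √(25 + 121 + 25 + 289)
  = √460 = 21.4476

21.4476


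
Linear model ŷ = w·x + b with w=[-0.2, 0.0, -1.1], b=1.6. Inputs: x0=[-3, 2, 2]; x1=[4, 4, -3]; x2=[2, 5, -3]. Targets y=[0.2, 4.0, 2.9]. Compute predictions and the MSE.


ŷ0 = (-0.2)·(-3) + (0.0)·(2) + (-1.1)·(2) + 1.6 = 0.0
ŷ1 = (-0.2)·(4) + (0.0)·(4) + (-1.1)·(-3) + 1.6 = 4.1
ŷ2 = (-0.2)·(2) + (0.0)·(5) + (-1.1)·(-3) + 1.6 = 4.5
errors² = [0.04, 0.01, 2.56]
MSE = 2.6100/3 = 0.87

0.87


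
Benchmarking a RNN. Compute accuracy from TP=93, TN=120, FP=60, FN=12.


Accuracy = (TP+TN)/(TP+TN+FP+FN)
= (93+120)/(285)
= 213/285 = 74.74%

74.74%


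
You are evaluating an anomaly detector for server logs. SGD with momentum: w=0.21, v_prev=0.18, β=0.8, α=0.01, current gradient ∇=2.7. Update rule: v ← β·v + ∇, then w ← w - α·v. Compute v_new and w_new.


v_new = 0.8·0.18 + 2.7 = 0.144 + 2.7 = 2.844
w_new = 0.21 - 0.01·2.844 = 0.21 - 0.02844 = 0.18156

v_new=2.844, w_new=0.18156


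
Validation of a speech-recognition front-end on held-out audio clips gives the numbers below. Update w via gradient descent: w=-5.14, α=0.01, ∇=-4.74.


w_new = w - α·∇
= -5.14 - 0.01·-4.74
= -5.14 + 0.0474
= -5.0926

-5.0926


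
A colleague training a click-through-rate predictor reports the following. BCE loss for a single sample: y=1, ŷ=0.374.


BCE = -[y·ln(p) + (1-y)·ln(1-p)]
= -1·ln(0.374) - 0
= -ln(0.374) = 0.9835

0.9835


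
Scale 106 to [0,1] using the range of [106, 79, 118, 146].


min=79, max=146
(106-79)/(146-79) = 27/67 = 0.403

0.403


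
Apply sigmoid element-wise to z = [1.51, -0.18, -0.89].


σ(1.51) = 1/(1+e^-1.51) = 0.8191
σ(-0.18) = 1/(1+e^0.18) = 0.4551
σ(-0.89) = 1/(1+e^0.89) = 0.2911
result = [0.8191, 0.4551, 0.2911]

[0.8191, 0.4551, 0.2911]


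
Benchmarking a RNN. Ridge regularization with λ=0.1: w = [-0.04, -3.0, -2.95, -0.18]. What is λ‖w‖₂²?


‖w‖₂² = (-0.04)² + (-3.0)² + (-2.95)² + (-0.18)²
     = 0.0016 + 9 + 8.7025 + 0.0324
     = 17.7365
λ·‖w‖₂² = 0.1·17.7365 = 1.77365

1.77365


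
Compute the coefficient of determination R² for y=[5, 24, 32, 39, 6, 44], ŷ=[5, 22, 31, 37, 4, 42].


ȳ = 25
SS_res = Σ(y-ŷ)² = 17
SS_tot = Σ(y-ȳ)² = 1368
R² = 1 - SS_res/SS_tot = 1 - 0.0124 = 0.9876

0.9876


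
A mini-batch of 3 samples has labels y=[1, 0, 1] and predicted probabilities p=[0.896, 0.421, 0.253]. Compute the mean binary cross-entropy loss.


L[0] = -ln(0.896) = 0.1098
L[1] = -ln(1-0.421) = -ln(0.579) = 0.5465
L[2] = -ln(0.253) = 1.3744
mean = (0.1098 + 0.5465 + 1.3744)/3 = 0.6769

0.6769


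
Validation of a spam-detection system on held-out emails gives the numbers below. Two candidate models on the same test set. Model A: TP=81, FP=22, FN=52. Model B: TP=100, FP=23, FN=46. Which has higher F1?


Model A: P=81/103=0.7864, R=81/133=0.609, F1=2PR/(P+R)=2TP/(2TP+FP+FN)=162/236=0.6864
Model B: P=100/123=0.813, R=100/146=0.6849, F1=2PR/(P+R)=2TP/(2TP+FP+FN)=200/269=0.7435
0.6864 < 0.7435 → Model B

Model B


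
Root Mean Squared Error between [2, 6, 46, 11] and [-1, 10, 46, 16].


MSE = 50/4 = 12.5
RMSE = √(50/4) = 3.5355

3.5355


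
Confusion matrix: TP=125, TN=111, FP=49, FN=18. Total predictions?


Total = TP + TN + FP + FN
= 125 + 111 + 49 + 18
= 303
(Predicted positive: 174, predicted negative: 129)

303


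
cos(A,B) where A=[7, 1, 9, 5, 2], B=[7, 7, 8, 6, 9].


A·B = 7·7 + 1·7 + 9·8 + 5·6 + 2·9 = 176
‖A‖ = √160 = 12.6491, ‖B‖ = √279 = 16.7033
cos = 176/(√160·√279) = 176/√44640 = 0.833

0.833


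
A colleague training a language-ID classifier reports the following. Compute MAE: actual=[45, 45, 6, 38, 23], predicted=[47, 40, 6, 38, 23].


Absolute errors: |45-47|=2, |45-40|=5, |6-6|=0, |38-38|=0, |23-23|=0
Sum = 7
MAE = 7/5 = 7/5

7/5


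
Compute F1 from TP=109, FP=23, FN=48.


Precision = 109/132 = 0.8258
Recall = 109/157 = 0.6943
F1 = 2·P·R/(P+R) = 2·TP/(2·TP+FP+FN) = 218/(218+23+48) = 218/289 = 0.7543

0.7543


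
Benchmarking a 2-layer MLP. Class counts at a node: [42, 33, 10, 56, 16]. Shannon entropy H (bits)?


Probabilities: [42/157, 33/157, 10/157, 56/157, 16/157] ≈ [0.2675, 0.2102, 0.0637, 0.3567, 0.1019]
H = -((42/157)·log₂(42/157) + (33/157)·log₂(33/157) + (10/157)·log₂(10/157) + (56/157)·log₂(56/157) + (16/157)·log₂(16/157))
  = 2.1012 bits

2.1012 bits


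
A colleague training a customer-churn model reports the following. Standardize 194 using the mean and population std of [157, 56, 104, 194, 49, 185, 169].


μ = 130.5714, σ = 56.1652
z = (194 - 130.5714)/56.1652 = 1.1293

1.1293


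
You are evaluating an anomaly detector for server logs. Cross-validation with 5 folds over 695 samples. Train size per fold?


Fold size = 695/5 = 139
Training per fold = 695 - 139 = 556

556


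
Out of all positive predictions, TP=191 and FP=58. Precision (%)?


Precision = TP/(TP+FP)
= 191/(191+58)
= 191/249 = 76.71%

76.71%


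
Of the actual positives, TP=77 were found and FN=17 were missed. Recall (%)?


Recall = TP/(TP+FN)
= 77/(77+17)
= 77/94 = 81.91%

81.91%


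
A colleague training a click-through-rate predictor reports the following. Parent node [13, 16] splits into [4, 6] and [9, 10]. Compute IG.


Parent = [13, 16], H_parent = 0.9923
H_left = 0.971 (n=10), H_right = 0.998 (n=19)
H_children = (10/29)·0.971 + (19/29)·0.998 = 0.9887
IG = 0.9923 - 0.9887 = 0.0036

0.0036


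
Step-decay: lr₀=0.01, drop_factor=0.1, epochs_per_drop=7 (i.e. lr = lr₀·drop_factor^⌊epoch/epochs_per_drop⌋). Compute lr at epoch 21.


n_drops = ⌊21/7⌋ = 3
lr = 0.01·0.1^3 = 0.01·0.001 = 0.00001

0.00001


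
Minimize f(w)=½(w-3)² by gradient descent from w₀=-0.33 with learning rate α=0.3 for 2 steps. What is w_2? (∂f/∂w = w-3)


step 1: grad = -0.33-3 = -3.33; w = -0.33 - 0.3·(-3.33) = 0.669
step 2: grad = 0.669-3 = -2.331; w = 0.669 - 0.3·(-2.331) = 1.3683

1.3683


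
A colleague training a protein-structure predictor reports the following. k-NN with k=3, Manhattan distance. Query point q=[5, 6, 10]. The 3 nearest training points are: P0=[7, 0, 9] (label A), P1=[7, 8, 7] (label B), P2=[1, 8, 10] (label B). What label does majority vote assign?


d(q,P0) = 9  (label A)
d(q,P1) = 7  (label B)
d(q,P2) = 6  (label B)
Votes: A=1, B=2
Majority → B

B


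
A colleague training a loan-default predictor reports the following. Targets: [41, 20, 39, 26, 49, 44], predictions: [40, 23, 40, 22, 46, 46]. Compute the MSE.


Squared errors: (41-40)²=1, (20-23)²=9, (39-40)²=1, (26-22)²=16, (49-46)²=9, (44-46)²=4
Sum = 40
MSE = 40/6 = 20/3

20/3


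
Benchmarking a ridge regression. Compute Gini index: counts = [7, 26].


Probabilities: [7/33, 26/33] ≈ [0.2121, 0.7879]
Σpᵢ² = (49 + 676)/33² = 725/1089
Gini = 1 - Σpᵢ² = 1 - 725/1089 = 0.3343

0.3343


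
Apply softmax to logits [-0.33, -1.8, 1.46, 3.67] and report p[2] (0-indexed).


Exponentials: e^-0.33=0.7189, e^-1.8=0.1653, e^1.46=4.306, e^3.67=39.2519
Sum = 44.4421
Softmax = [0.0162, 0.0037, 0.0969, 0.8832]
p[2] = 4.306/44.4421 = 0.0969

0.0969


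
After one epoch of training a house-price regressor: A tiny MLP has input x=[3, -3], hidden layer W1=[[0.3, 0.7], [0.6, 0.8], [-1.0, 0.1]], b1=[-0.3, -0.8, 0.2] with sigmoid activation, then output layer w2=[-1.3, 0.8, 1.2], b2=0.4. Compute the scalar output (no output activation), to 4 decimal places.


z1[0] = (0.3)·(3) + (0.7)·(-3) - 0.3 = -1.5
z1[1] = (0.6)·(3) + (0.8)·(-3) - 0.8 = -1.4
z1[2] = (-1.0)·(3) + (0.1)·(-3) + 0.2 = -3.1
h = sigmoid(z1) = [0.1824, 0.1978, 0.0431]
output = (-1.3)·(0.1824) + (0.8)·(0.1978) + (1.2)·(0.0431) + 0.4 = 0.3728

0.3728


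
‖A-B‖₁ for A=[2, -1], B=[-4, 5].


d = |2+ 4| + |-1-5|
  = 6 + 6
  = 12

12


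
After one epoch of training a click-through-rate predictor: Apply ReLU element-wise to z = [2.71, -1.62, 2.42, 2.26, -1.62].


ReLU(2.71) = max(0, 2.71) = 2.71
ReLU(-1.62) = max(0, -1.62) = 0.0
ReLU(2.42) = max(0, 2.42) = 2.42
ReLU(2.26) = max(0, 2.26) = 2.26
ReLU(-1.62) = max(0, -1.62) = 0.0
result = [2.71, 0.0, 2.42, 2.26, 0.0]

[2.71, 0.0, 2.42, 2.26, 0.0]


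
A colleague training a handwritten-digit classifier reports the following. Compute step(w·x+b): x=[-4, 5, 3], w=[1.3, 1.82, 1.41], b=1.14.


z = (-4)·(1.3) + (5)·(1.82) + (3)·(1.41) + 1.14
  = 9.27
step(z) = 1 (z≥0)

1


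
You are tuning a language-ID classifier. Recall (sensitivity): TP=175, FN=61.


Recall = TP/(TP+FN)
= 175/(175+61)
= 175/236 = 74.15%

74.15%


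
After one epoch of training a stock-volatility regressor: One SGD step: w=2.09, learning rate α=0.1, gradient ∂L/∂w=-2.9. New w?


w_new = w - α·∇
= 2.09 - 0.1·-2.9
= 2.09 + 0.29
= 2.38

2.38


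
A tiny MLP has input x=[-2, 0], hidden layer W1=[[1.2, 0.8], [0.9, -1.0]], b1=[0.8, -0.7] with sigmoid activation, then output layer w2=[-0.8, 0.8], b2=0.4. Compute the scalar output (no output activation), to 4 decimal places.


z1[0] = (1.2)·(-2) + (0.8)·(0) + 0.8 = -1.6
z1[1] = (0.9)·(-2) + (-1.0)·(0) - 0.7 = -2.5
h = sigmoid(z1) = [0.168, 0.0759]
output = (-0.8)·(0.168) + (0.8)·(0.0759) + 0.4 = 0.3263

0.3263


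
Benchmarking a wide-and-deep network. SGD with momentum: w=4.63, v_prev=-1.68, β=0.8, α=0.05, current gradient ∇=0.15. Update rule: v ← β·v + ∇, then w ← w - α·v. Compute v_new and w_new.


v_new = 0.8·-1.68 + 0.15 = -1.344 + 0.15 = -1.194
w_new = 4.63 - 0.05·-1.194 = 4.63 + 0.0597 = 4.6897

v_new=-1.194, w_new=4.6897


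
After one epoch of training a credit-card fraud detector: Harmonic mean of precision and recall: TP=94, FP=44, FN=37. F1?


Precision = 94/138 = 0.6812
Recall = 94/131 = 0.7176
F1 = 2·P·R/(P+R) = 2·TP/(2·TP+FP+FN) = 188/(188+44+37) = 188/269 = 0.6989

0.6989


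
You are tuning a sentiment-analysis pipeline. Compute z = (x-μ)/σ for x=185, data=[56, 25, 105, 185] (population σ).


μ = 92.75, σ = 60.4168
z = (185 - 92.75)/60.4168 = 1.5269

1.5269


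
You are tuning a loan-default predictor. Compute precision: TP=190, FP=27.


Precision = TP/(TP+FP)
= 190/(190+27)
= 190/217 = 87.56%

87.56%


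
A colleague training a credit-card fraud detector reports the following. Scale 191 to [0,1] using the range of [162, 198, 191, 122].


min=122, max=198
(191-122)/(198-122) = 69/76 = 0.9079

0.9079


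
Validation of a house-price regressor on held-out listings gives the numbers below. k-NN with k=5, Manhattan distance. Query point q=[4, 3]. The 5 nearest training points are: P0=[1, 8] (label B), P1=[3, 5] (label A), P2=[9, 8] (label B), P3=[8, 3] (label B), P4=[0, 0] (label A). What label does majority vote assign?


d(q,P0) = 8  (label B)
d(q,P1) = 3  (label A)
d(q,P2) = 10  (label B)
d(q,P3) = 4  (label B)
d(q,P4) = 7  (label A)
Votes: A=2, B=3
Majority → B

B


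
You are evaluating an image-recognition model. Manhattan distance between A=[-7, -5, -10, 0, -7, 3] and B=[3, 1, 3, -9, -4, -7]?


d = |-7-3| + |-5-1| + |-10-3| + |0+ 9| + |-7+ 4| + |3+ 7|
  = 10 + 6 + 13 + 9 + 3 + 10
  = 51

51


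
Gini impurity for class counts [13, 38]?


Probabilities: [13/51, 38/51] ≈ [0.2549, 0.7451]
Σpᵢ² = (169 + 1444)/51² = 1613/2601
Gini = 1 - Σpᵢ² = 1 - 1613/2601 = 0.3799

0.3799


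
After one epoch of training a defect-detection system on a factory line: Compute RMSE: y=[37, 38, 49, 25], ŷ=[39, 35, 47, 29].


MSE = 33/4 = 8.25
RMSE = √(33/4) = 2.8723

2.8723


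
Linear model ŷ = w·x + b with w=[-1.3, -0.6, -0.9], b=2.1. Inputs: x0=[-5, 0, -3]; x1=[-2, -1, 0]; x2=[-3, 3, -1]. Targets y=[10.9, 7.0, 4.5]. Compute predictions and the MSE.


ŷ0 = (-1.3)·(-5) + (-0.6)·(0) + (-0.9)·(-3) + 2.1 = 11.3
ŷ1 = (-1.3)·(-2) + (-0.6)·(-1) + (-0.9)·(0) + 2.1 = 5.3
ŷ2 = (-1.3)·(-3) + (-0.6)·(3) + (-0.9)·(-1) + 2.1 = 5.1
errors² = [0.16, 2.89, 0.36]
MSE = 3.4100/3 = 1.1367

1.1367


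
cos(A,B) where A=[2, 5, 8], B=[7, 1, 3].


A·B = 2·7 + 5·1 + 8·3 = 43
‖A‖ = √93 = 9.6437, ‖B‖ = √59 = 7.6811
cos = 43/(√93·√59) = 43/√5487 = 0.5805

0.5805


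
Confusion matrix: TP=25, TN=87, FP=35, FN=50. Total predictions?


Total = TP + TN + FP + FN
= 25 + 87 + 35 + 50
= 197
(Predicted positive: 60, predicted negative: 137)

197


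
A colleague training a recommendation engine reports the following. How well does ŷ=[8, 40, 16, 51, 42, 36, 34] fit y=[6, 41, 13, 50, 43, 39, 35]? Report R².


ȳ = 32.4286
SS_res = Σ(y-ŷ)² = 26
SS_tot = Σ(y-ȳ)² = 1619.71
R² = 1 - SS_res/SS_tot = 1 - 0.0161 = 0.9839

0.9839


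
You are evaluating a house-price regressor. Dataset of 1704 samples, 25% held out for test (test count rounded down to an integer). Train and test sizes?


Test = ⌊1704·25/100⌋ = 426
Train = 1704 - 426 = 1278

Train: 1278, Test: 426


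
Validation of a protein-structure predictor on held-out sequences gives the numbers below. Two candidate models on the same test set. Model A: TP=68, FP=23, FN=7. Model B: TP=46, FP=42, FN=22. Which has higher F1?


Model A: P=68/91=0.7473, R=68/75=0.9067, F1=2PR/(P+R)=2TP/(2TP+FP+FN)=136/166=0.8193
Model B: P=46/88=0.5227, R=46/68=0.6765, F1=2PR/(P+R)=2TP/(2TP+FP+FN)=92/156=0.5897
0.8193 > 0.5897 → Model A

Model A


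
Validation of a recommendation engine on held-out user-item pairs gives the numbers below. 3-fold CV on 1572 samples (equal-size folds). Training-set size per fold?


Fold size = 1572/3 = 524
Training per fold = 1572 - 524 = 1048

1048


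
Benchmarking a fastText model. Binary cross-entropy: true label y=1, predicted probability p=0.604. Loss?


BCE = -[y·ln(p) + (1-y)·ln(1-p)]
= -1·ln(0.604) - 0
= -ln(0.604) = 0.5042

0.5042


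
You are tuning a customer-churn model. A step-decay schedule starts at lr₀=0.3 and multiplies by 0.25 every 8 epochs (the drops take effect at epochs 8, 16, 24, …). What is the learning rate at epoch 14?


n_drops = ⌊14/8⌋ = 1
lr = 0.3·0.25^1 = 0.3·0.25 = 0.075

0.075


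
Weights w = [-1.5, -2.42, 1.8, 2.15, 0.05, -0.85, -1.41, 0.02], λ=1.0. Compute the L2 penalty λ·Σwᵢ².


‖w‖₂² = (-1.5)² + (-2.42)² + (1.8)² + (2.15)² + (0.05)² + (-0.85)² + (-1.41)² + (0.02)²
     = 2.25 + 5.8564 + 3.24 + 4.6225 + 0.0025 + 0.7225 + 1.9881 + 0.0004
     = 18.6824
λ·‖w‖₂² = 1.0·18.6824 = 18.6824

18.6824


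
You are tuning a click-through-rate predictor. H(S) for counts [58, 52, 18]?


Probabilities: [58/128, 52/128, 18/128] ≈ [0.4531, 0.4062, 0.1406]
H = -((58/128)·log₂(58/128) + (52/128)·log₂(52/128) + (18/128)·log₂(18/128))
  = 1.4434 bits

1.4434 bits


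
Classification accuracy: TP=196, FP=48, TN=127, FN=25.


Accuracy = (TP+TN)/(TP+TN+FP+FN)
= (196+127)/(396)
= 323/396 = 81.57%

81.57%


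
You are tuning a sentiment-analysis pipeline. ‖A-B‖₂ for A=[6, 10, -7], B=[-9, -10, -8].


d = √((6+ 9)² + (10+ 10)² + (-7+ 8)²)
  = √(225 + 400 + 1)
  = √626 = 25.02

25.02
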